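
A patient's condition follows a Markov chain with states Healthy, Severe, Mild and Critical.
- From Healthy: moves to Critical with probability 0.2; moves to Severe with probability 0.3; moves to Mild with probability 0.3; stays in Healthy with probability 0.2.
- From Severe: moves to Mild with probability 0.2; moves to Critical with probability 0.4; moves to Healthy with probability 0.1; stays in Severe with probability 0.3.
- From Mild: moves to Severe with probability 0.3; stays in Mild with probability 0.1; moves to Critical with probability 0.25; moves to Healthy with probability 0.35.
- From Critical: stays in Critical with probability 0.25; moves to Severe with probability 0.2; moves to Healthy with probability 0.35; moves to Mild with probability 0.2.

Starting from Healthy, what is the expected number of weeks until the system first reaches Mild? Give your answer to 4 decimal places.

4.0671

Let t(s) be the expected number of weeks to first reach Mild from state s, with t(Mild) = 0. Conditioning on the first week:
t(Healthy) = 1 + 0.2·t(Healthy) + 0.3·t(Severe) + 0.2·t(Critical)
t(Severe) = 1 + 0.1·t(Healthy) + 0.3·t(Severe) + 0.4·t(Critical)
t(Critical) = 1 + 0.35·t(Healthy) + 0.2·t(Severe) + 0.25·t(Critical)
Solving: t(Healthy) = 4.0671, t(Severe) = 4.5493, t(Critical) = 4.4444.
Expected weeks from Healthy to Mild: 4.0671.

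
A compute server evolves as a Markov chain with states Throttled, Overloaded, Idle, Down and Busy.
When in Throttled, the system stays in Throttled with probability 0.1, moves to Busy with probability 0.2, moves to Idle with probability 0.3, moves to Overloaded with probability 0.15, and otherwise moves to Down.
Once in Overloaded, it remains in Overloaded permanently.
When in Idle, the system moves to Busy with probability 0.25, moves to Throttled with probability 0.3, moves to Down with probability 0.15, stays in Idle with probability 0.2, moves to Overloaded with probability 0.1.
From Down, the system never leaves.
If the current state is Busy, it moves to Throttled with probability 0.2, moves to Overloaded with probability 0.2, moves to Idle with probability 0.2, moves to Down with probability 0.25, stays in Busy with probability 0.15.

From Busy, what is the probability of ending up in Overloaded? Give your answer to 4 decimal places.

Let h(s) be the probability of absorption at Overloaded starting from transient state s. Then h(Overloaded) = 1 and h(Down) = 0. By first-step analysis:
h(Throttled) = 0.1·h(Throttled) + 0.15·1 + 0.3·h(Idle) + 0.25·0 + 0.2·h(Busy)
h(Idle) = 0.3·h(Throttled) + 0.1·1 + 0.2·h(Idle) + 0.15·0 + 0.25·h(Busy)
h(Busy) = 0.2·h(Throttled) + 0.2·1 + 0.2·h(Idle) + 0.25·0 + 0.15·h(Busy)
Solving: h(Throttled) = 0.3963, h(Idle) = 0.4061, h(Busy) = 0.4241.
Starting from Busy, the probability is 0.4241.

0.4241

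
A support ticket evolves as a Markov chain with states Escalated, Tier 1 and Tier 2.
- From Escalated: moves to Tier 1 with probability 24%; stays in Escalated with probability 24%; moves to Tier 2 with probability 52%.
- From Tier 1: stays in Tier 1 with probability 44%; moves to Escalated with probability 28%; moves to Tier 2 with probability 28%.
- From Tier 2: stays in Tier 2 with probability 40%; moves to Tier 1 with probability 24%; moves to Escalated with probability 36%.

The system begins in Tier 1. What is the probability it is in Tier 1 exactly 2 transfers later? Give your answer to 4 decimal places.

Sum over the intermediate state after 1 transfer:
P = P(Tier 1→Escalated)·P(Escalated→Tier 1) + P(Tier 1→Tier 1)·P(Tier 1→Tier 1) + P(Tier 1→Tier 2)·P(Tier 2→Tier 1)
  = 0.28×0.24 + 0.44×0.44 + 0.28×0.24
  = 0.0672 + 0.1936 + 0.0672 = 0.3280

0.3280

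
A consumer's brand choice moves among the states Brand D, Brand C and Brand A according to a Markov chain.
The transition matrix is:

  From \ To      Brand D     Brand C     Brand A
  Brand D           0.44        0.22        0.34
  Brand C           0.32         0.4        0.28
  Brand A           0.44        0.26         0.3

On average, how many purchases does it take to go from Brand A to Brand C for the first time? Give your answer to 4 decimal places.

Let t(s) be the expected number of purchases to first reach Brand C from state s, with t(Brand C) = 0. Conditioning on the first purchase:
t(Brand D) = 1 + 0.44·t(Brand D) + 0.34·t(Brand A)
t(Brand A) = 1 + 0.44·t(Brand D) + 0.3·t(Brand A)
Solving: t(Brand D) = 4.2904, t(Brand A) = 4.1254.
Expected purchases from Brand A to Brand C: 4.1254.

4.1254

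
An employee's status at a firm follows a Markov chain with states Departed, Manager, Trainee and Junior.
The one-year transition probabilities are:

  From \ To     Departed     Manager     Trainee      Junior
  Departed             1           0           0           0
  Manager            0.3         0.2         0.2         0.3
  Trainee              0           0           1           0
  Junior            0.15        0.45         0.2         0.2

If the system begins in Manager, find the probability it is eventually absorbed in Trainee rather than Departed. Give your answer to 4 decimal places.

0.4356

Let h(s) be the probability of absorption at Trainee starting from transient state s. Then h(Trainee) = 1 and h(Departed) = 0. By first-step analysis:
h(Manager) = 0.3·0 + 0.2·h(Manager) + 0.2·1 + 0.3·h(Junior)
h(Junior) = 0.15·0 + 0.45·h(Manager) + 0.2·1 + 0.2·h(Junior)
Solving: h(Manager) = 0.4356, h(Junior) = 0.4950.
Starting from Manager, the probability is 0.4356.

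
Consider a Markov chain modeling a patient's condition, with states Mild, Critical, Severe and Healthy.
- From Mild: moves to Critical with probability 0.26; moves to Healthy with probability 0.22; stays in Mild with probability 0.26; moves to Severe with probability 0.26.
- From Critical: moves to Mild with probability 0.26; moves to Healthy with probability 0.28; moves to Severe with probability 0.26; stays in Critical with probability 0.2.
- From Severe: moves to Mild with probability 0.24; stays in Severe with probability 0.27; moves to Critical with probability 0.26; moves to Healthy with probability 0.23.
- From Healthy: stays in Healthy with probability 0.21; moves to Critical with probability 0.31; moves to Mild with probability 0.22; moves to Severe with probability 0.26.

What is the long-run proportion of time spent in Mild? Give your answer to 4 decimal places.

0.2453

Let the stationary distribution be π with π = πP and π_1 + π_2 + π_3 + π_4 = 1.
π_1 = 0.26·π_1 + 0.26·π_2 + 0.24·π_3 + 0.22·π_4
π_2 = 0.26·π_1 + 0.2·π_2 + 0.26·π_3 + 0.31·π_4
π_3 = 0.26·π_1 + 0.26·π_2 + 0.27·π_3 + 0.26·π_4
Solving with the normalization constraint gives π = (0.2453, 0.2564, 0.2626, 0.2357).
So the stationary probability of Mild is 0.2453.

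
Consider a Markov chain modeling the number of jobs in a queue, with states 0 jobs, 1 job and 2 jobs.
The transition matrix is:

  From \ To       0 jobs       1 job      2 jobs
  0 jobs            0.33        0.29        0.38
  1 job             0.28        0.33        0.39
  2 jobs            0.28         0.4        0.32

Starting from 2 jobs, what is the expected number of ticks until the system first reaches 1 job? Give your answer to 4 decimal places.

Let t(s) be the expected number of ticks to first reach 1 job from state s, with t(1 job) = 0. Conditioning on the first tick:
t(0 jobs) = 1 + 0.33·t(0 jobs) + 0.38·t(2 jobs)
t(2 jobs) = 1 + 0.28·t(0 jobs) + 0.32·t(2 jobs)
Solving: t(0 jobs) = 3.0355, t(2 jobs) = 2.7205.
Expected ticks from 2 jobs to 1 job: 2.7205.

2.7205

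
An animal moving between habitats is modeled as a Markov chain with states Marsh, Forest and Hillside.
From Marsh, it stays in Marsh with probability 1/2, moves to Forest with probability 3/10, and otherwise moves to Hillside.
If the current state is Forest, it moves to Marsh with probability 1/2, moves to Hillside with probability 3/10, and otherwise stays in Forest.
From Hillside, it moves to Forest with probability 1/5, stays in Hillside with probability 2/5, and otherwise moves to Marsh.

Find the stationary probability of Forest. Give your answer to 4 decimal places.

Let the stationary distribution be π with π = πP and π_1 + π_2 + π_3 = 1.
π_1 = 0.5·π_1 + 0.5·π_2 + 0.4·π_3
π_2 = 0.3·π_1 + 0.2·π_2 + 0.2·π_3
Solving with the normalization constraint gives π = (0.4719, 0.2472, 0.2809).
So the stationary probability of Forest is 0.2472.

0.2472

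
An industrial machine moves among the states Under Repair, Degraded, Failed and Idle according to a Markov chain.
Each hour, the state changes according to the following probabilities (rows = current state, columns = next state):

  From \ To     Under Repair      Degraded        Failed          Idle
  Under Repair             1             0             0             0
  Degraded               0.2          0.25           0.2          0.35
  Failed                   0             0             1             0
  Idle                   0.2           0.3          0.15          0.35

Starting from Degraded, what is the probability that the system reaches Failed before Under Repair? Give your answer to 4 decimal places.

0.4771

Let h(s) be the probability of absorption at Failed starting from transient state s. Then h(Failed) = 1 and h(Under Repair) = 0. By first-step analysis:
h(Degraded) = 0.2·0 + 0.25·h(Degraded) + 0.2·1 + 0.35·h(Idle)
h(Idle) = 0.2·0 + 0.3·h(Degraded) + 0.15·1 + 0.35·h(Idle)
Solving: h(Degraded) = 0.4771, h(Idle) = 0.4510.
Starting from Degraded, the probability is 0.4771.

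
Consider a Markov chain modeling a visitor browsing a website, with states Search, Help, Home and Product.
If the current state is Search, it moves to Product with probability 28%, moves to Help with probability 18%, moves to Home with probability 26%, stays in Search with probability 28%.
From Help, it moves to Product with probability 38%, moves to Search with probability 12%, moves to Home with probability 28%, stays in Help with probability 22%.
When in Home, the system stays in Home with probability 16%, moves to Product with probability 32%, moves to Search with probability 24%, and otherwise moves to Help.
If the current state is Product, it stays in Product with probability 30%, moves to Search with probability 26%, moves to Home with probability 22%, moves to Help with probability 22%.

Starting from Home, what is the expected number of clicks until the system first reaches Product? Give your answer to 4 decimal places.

Let t(s) be the expected number of clicks to first reach Product from state s, with t(Product) = 0. Conditioning on the first click:
t(Search) = 1 + 0.28·t(Search) + 0.18·t(Help) + 0.26·t(Home)
t(Help) = 1 + 0.12·t(Search) + 0.22·t(Help) + 0.28·t(Home)
t(Home) = 1 + 0.24·t(Search) + 0.28·t(Help) + 0.16·t(Home)
Solving: t(Search) = 3.2169, t(Help) = 2.8787, t(Home) = 3.0691.
Expected clicks from Home to Product: 3.0691.

3.0691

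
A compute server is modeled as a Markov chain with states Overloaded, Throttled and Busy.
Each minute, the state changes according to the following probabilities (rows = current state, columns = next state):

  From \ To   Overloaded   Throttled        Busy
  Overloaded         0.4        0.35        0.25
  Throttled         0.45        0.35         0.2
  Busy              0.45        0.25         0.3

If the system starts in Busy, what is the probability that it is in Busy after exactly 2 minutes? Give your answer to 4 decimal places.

Sum over the intermediate state after 1 minute:
P = P(Busy→Overloaded)·P(Overloaded→Busy) + P(Busy→Throttled)·P(Throttled→Busy) + P(Busy→Busy)·P(Busy→Busy)
  = 0.45×0.25 + 0.25×0.2 + 0.3×0.3
  = 0.1125 + 0.0500 + 0.0900 = 0.2525

0.2525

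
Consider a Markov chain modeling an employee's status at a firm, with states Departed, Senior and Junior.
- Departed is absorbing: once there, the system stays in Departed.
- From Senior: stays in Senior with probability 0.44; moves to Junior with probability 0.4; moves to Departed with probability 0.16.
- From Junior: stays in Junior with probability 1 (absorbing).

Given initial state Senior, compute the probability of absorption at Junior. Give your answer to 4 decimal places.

Let h(s) be the probability of absorption at Junior starting from transient state s. Then h(Junior) = 1 and h(Departed) = 0. By first-step analysis:
h(Senior) = 0.16·0 + 0.44·h(Senior) + 0.4·1
Solving: h(Senior) = 0.7143.
Starting from Senior, the probability is 0.7143.

0.7143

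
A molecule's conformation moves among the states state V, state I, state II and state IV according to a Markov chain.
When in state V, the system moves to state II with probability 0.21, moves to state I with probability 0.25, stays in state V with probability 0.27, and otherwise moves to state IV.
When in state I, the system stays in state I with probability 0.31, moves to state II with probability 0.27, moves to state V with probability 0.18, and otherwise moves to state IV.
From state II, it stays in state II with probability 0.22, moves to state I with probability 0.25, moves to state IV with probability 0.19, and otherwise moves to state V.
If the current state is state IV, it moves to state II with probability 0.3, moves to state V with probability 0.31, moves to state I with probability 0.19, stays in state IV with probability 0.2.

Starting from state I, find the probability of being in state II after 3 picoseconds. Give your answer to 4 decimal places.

Propagate the distribution vector 3 picoseconds from state I.
After 0 picoseconds: (0.0000, 1.0000, 0.0000, 0.0000)
After 1 picosecond: (0.1800, 0.3100, 0.2700, 0.2400)
After 2 picoseconds: (0.2706, 0.2542, 0.2529, 0.2223)
After 3 picoseconds: (0.2737, 0.2519, 0.2478, 0.2266)
P(in state II after 3 picoseconds) = 0.2478

0.2478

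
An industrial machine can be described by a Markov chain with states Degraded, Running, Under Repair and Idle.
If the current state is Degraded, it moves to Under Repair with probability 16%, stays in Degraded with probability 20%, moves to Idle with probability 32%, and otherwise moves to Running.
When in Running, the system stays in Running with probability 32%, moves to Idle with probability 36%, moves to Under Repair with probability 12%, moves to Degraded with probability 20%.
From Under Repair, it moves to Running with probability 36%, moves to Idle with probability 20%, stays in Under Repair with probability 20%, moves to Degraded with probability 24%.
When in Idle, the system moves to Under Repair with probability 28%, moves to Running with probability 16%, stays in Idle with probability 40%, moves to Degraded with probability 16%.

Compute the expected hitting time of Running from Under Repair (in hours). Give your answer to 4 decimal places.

Let t(s) be the expected number of hours to first reach Running from state s, with t(Running) = 0. Conditioning on the first hour:
t(Degraded) = 1 + 0.2·t(Degraded) + 0.16·t(Under Repair) + 0.32·t(Idle)
t(Under Repair) = 1 + 0.24·t(Degraded) + 0.2·t(Under Repair) + 0.2·t(Idle)
t(Idle) = 1 + 0.16·t(Degraded) + 0.28·t(Under Repair) + 0.4·t(Idle)
Solving: t(Degraded) = 3.6110, t(Under Repair) = 3.3857, t(Idle) = 4.2096.
Expected hours from Under Repair to Running: 3.3857.

3.3857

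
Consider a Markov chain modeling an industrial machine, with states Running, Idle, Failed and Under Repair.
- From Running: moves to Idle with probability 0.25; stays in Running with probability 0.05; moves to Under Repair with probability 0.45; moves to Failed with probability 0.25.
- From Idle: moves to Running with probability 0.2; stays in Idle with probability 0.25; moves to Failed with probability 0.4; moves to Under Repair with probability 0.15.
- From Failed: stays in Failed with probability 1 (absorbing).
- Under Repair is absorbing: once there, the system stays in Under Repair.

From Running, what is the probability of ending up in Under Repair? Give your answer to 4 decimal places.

Let h(s) be the probability of absorption at Under Repair starting from transient state s. Then h(Under Repair) = 1 and h(Failed) = 0. By first-step analysis:
h(Running) = 0.05·h(Running) + 0.25·h(Idle) + 0.25·0 + 0.45·1
h(Idle) = 0.2·h(Running) + 0.25·h(Idle) + 0.4·0 + 0.15·1
Solving: h(Running) = 0.5660, h(Idle) = 0.3509.
Starting from Running, the probability is 0.5660.

0.5660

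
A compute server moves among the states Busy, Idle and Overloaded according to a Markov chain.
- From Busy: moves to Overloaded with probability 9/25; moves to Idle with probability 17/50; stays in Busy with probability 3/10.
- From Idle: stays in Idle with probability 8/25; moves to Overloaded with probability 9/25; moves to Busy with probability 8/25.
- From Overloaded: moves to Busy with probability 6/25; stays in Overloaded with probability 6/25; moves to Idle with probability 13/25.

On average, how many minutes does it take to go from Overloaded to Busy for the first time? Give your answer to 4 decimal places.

Let t(s) be the expected number of minutes to first reach Busy from state s, with t(Busy) = 0. Conditioning on the first minute:
t(Idle) = 1 + 0.32·t(Idle) + 0.36·t(Overloaded)
t(Overloaded) = 1 + 0.52·t(Idle) + 0.24·t(Overloaded)
Solving: t(Idle) = 3.3981, t(Overloaded) = 3.6408.
Expected minutes from Overloaded to Busy: 3.6408.

3.6408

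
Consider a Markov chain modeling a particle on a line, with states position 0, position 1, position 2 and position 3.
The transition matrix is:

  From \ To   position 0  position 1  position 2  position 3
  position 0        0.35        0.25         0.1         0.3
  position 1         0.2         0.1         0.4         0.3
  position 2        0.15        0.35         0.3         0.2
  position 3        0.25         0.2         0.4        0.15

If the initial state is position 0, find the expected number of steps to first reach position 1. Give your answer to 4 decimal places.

Let t(s) be the expected number of steps to first reach position 1 from state s, with t(position 1) = 0. Conditioning on the first step:
t(position 0) = 1 + 0.35·t(position 0) + 0.1·t(position 2) + 0.3·t(position 3)
t(position 2) = 1 + 0.15·t(position 0) + 0.3·t(position 2) + 0.2·t(position 3)
t(position 3) = 1 + 0.25·t(position 0) + 0.4·t(position 2) + 0.15·t(position 3)
Solving: t(position 0) = 3.8540, t(position 2) = 3.3671, t(position 3) = 3.8945.
Expected steps from position 0 to position 1: 3.8540.

3.8540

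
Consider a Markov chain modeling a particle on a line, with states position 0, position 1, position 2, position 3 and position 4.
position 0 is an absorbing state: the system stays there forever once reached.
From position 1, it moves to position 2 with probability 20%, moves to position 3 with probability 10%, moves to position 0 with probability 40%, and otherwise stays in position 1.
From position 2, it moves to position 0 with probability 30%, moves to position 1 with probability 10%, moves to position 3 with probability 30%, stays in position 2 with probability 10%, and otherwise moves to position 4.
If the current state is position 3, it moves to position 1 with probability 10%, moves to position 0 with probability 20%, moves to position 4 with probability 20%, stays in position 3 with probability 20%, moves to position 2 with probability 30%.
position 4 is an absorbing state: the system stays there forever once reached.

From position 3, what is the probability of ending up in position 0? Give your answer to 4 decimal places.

0.5872

Let h(s) be the probability of absorption at position 0 starting from transient state s. Then h(position 0) = 1 and h(position 4) = 0. By first-step analysis:
h(position 1) = 0.4·1 + 0.3·h(position 1) + 0.2·h(position 2) + 0.1·h(position 3)
h(position 2) = 0.3·1 + 0.1·h(position 1) + 0.1·h(position 2) + 0.3·h(position 3) + 0.2·0
h(position 3) = 0.2·1 + 0.1·h(position 1) + 0.3·h(position 2) + 0.2·h(position 3) + 0.2·0
Solving: h(position 1) = 0.8329, h(position 2) = 0.6216, h(position 3) = 0.5872.
Starting from position 3, the probability is 0.5872.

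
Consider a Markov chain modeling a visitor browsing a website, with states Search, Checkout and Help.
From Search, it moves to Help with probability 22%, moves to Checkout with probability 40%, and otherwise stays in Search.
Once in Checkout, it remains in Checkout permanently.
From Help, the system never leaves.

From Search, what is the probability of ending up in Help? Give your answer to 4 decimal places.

Let h(s) be the probability of absorption at Help starting from transient state s. Then h(Help) = 1 and h(Checkout) = 0. By first-step analysis:
h(Search) = 0.38·h(Search) + 0.4·0 + 0.22·1
Solving: h(Search) = 0.3548.
Starting from Search, the probability is 0.3548.

0.3548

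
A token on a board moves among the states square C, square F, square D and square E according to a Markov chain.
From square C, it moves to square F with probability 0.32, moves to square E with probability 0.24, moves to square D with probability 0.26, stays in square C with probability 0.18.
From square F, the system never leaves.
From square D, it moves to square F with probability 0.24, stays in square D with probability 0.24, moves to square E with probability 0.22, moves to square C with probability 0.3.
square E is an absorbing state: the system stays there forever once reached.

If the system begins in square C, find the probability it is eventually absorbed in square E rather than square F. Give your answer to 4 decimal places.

Let h(s) be the probability of absorption at square E starting from transient state s. Then h(square E) = 1 and h(square F) = 0. By first-step analysis:
h(square C) = 0.18·h(square C) + 0.32·0 + 0.26·h(square D) + 0.24·1
h(square D) = 0.3·h(square C) + 0.24·0 + 0.24·h(square D) + 0.22·1
Solving: h(square C) = 0.4395, h(square D) = 0.4629.
Starting from square C, the probability is 0.4395.

0.4395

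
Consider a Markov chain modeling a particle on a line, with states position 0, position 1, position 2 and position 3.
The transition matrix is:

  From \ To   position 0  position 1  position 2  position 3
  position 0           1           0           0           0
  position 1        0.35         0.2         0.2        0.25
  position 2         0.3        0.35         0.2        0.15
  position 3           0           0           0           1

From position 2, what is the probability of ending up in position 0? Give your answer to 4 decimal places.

0.6360

Let h(s) be the probability of absorption at position 0 starting from transient state s. Then h(position 0) = 1 and h(position 3) = 0. By first-step analysis:
h(position 1) = 0.35·1 + 0.2·h(position 1) + 0.2·h(position 2) + 0.25·0
h(position 2) = 0.3·1 + 0.35·h(position 1) + 0.2·h(position 2) + 0.15·0
Solving: h(position 1) = 0.5965, h(position 2) = 0.6360.
Starting from position 2, the probability is 0.6360.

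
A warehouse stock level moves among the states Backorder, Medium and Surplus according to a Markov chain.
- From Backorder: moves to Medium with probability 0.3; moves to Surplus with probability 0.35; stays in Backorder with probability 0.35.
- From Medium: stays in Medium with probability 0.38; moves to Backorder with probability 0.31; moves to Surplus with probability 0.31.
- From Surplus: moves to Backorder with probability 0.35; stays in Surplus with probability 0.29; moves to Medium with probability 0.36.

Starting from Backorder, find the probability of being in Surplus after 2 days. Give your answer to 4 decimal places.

0.3170

Sum over the intermediate state after 1 day:
P = P(Backorder→Backorder)·P(Backorder→Surplus) + P(Backorder→Medium)·P(Medium→Surplus) + P(Backorder→Surplus)·P(Surplus→Surplus)
  = 0.35×0.35 + 0.3×0.31 + 0.35×0.29
  = 0.1225 + 0.0930 + 0.1015 = 0.3170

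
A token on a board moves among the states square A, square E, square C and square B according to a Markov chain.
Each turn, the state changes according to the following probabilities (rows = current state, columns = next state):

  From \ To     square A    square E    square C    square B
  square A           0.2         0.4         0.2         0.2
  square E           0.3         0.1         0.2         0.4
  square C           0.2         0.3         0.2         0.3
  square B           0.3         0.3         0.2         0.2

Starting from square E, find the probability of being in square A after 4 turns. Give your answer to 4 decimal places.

Propagate the distribution vector 4 turns from square E.
After 0 turns: (0.0000, 1.0000, 0.0000, 0.0000)
After 1 turn: (0.3000, 0.1000, 0.2000, 0.4000)
After 2 turns: (0.2500, 0.3100, 0.2000, 0.2400)
After 3 turns: (0.2550, 0.2630, 0.2000, 0.2820)
After 4 turns: (0.2545, 0.2729, 0.2000, 0.2726)
P(in square A after 4 turns) = 0.2545

0.2545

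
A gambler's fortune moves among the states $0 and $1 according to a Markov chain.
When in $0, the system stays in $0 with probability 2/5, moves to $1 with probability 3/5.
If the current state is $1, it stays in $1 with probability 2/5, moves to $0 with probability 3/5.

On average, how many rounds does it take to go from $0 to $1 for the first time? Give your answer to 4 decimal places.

Let t(s) be the expected number of rounds to first reach $1 from state s, with t($1) = 0. Conditioning on the first round:
t($0) = 1 + 0.4·t($0)
Solving: t($0) = 1.6667.
Expected rounds from $0 to $1: 1.6667.

1.6667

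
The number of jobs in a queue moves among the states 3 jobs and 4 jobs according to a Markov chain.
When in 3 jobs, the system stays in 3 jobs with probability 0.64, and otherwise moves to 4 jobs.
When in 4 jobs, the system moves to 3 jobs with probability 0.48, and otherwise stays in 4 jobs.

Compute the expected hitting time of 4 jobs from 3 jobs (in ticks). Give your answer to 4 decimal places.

Let t(s) be the expected number of ticks to first reach 4 jobs from state s, with t(4 jobs) = 0. Conditioning on the first tick:
t(3 jobs) = 1 + 0.64·t(3 jobs)
Solving: t(3 jobs) = 2.7778.
Expected ticks from 3 jobs to 4 jobs: 2.7778.

2.7778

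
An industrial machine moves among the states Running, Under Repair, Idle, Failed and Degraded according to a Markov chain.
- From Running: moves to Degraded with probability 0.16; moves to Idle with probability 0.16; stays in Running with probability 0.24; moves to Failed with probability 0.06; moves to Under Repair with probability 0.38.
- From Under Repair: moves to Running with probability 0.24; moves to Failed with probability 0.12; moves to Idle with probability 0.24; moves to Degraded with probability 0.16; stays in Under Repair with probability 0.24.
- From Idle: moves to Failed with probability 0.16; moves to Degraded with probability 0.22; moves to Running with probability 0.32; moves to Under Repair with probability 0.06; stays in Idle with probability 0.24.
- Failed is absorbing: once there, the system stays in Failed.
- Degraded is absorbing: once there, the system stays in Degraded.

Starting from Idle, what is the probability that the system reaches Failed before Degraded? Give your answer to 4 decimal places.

Let h(s) be the probability of absorption at Failed starting from transient state s. Then h(Failed) = 1 and h(Degraded) = 0. By first-step analysis:
h(Running) = 0.24·h(Running) + 0.38·h(Under Repair) + 0.16·h(Idle) + 0.06·1 + 0.16·0
h(Under Repair) = 0.24·h(Running) + 0.24·h(Under Repair) + 0.24·h(Idle) + 0.12·1 + 0.16·0
h(Idle) = 0.32·h(Running) + 0.06·h(Under Repair) + 0.24·h(Idle) + 0.16·1 + 0.22·0
Solving: h(Running) = 0.3595, h(Under Repair) = 0.3956, h(Idle) = 0.3931.
Starting from Idle, the probability is 0.3931.

0.3931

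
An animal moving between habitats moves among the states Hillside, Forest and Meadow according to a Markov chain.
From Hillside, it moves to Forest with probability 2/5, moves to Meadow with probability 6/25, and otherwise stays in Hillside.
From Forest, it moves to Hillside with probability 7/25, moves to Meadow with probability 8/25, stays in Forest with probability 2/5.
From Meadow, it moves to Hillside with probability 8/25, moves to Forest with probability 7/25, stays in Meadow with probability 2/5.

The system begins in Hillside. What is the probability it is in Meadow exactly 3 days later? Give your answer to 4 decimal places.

0.3194

Propagate the distribution vector 3 days from Hillside.
After 0 days: (1.0000, 0.0000, 0.0000)
After 1 day: (0.3600, 0.4000, 0.2400)
After 2 days: (0.3184, 0.3712, 0.3104)
After 3 days: (0.3179, 0.3628, 0.3194)
P(in Meadow after 3 days) = 0.3194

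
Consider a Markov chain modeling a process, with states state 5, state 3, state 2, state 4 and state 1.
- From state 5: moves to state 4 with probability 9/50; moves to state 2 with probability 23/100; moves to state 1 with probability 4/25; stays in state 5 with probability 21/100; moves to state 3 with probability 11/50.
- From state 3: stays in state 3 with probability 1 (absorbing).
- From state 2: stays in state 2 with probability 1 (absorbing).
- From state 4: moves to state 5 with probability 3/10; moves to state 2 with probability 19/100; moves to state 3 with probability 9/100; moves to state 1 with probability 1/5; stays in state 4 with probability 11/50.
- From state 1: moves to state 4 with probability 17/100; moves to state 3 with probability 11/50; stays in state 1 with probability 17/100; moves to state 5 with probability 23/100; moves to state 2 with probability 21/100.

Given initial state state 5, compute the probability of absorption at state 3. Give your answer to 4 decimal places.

0.4719

Let h(s) be the probability of absorption at state 3 starting from transient state s. Then h(state 3) = 1 and h(state 2) = 0. By first-step analysis:
h(state 5) = 0.21·h(state 5) + 0.22·1 + 0.23·0 + 0.18·h(state 4) + 0.16·h(state 1)
h(state 4) = 0.3·h(state 5) + 0.09·1 + 0.19·0 + 0.22·h(state 4) + 0.2·h(state 1)
h(state 1) = 0.23·h(state 5) + 0.22·1 + 0.21·0 + 0.17·h(state 4) + 0.17·h(state 1)
Solving: h(state 5) = 0.4719, h(state 4) = 0.4205, h(state 1) = 0.4819.
Starting from state 5, the probability is 0.4719.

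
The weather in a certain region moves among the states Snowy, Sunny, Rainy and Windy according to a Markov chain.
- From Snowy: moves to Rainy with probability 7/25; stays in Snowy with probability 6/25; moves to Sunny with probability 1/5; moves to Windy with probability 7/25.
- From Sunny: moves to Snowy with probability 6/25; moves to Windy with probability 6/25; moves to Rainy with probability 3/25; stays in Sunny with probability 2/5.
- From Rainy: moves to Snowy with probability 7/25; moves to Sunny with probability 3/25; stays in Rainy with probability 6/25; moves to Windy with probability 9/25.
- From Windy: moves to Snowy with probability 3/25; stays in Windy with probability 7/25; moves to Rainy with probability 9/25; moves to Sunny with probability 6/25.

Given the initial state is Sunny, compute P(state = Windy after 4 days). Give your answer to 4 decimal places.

0.2899

Propagate the distribution vector 4 days from Sunny.
After 0 days: (0.0000, 1.0000, 0.0000, 0.0000)
After 1 day: (0.2400, 0.4000, 0.1200, 0.2400)
After 2 days: (0.2160, 0.2800, 0.2304, 0.2736)
After 3 days: (0.2164, 0.2485, 0.2479, 0.2872)
After 4 days: (0.2154, 0.2414, 0.2533, 0.2899)
P(in Windy after 4 days) = 0.2899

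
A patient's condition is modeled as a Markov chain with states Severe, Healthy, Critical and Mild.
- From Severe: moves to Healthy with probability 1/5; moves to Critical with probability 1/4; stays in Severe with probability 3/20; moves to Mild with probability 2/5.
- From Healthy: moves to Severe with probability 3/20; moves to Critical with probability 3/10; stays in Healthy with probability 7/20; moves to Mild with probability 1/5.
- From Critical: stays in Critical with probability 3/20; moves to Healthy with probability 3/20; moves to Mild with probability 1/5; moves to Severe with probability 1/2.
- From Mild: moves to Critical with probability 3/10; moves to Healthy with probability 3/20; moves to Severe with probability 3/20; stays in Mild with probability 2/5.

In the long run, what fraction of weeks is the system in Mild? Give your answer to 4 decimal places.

0.3094

Let the stationary distribution be π with π = πP and π_1 + π_2 + π_3 + π_4 = 1.
π_1 = 0.15·π_1 + 0.15·π_2 + 0.5·π_3 + 0.15·π_4
π_2 = 0.2·π_1 + 0.35·π_2 + 0.15·π_3 + 0.15·π_4
π_3 = 0.25·π_1 + 0.3·π_2 + 0.15·π_3 + 0.3·π_4
Solving with the normalization constraint gives π = (0.2377, 0.2024, 0.2505, 0.3094).
So the stationary probability of Mild is 0.3094.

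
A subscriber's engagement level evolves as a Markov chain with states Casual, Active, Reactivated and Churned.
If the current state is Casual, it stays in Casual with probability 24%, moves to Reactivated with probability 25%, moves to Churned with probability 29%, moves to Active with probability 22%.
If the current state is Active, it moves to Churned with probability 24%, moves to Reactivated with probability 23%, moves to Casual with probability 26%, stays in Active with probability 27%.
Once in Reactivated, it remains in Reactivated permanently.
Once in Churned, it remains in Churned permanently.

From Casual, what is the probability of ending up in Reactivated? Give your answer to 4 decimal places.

0.4684

Let h(s) be the probability of absorption at Reactivated starting from transient state s. Then h(Reactivated) = 1 and h(Churned) = 0. By first-step analysis:
h(Casual) = 0.24·h(Casual) + 0.22·h(Active) + 0.25·1 + 0.29·0
h(Active) = 0.26·h(Casual) + 0.27·h(Active) + 0.23·1 + 0.24·0
Solving: h(Casual) = 0.4684, h(Active) = 0.4819.
Starting from Casual, the probability is 0.4684.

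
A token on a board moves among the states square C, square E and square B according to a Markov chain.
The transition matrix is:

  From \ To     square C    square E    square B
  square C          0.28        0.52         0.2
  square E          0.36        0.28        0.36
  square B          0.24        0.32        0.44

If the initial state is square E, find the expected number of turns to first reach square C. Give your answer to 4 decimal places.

Let t(s) be the expected number of turns to first reach square C from state s, with t(square C) = 0. Conditioning on the first turn:
t(square E) = 1 + 0.28·t(square E) + 0.36·t(square B)
t(square B) = 1 + 0.32·t(square E) + 0.44·t(square B)
Solving: t(square E) = 3.1944, t(square B) = 3.6111.
Expected turns from square E to square C: 3.1944.

3.1944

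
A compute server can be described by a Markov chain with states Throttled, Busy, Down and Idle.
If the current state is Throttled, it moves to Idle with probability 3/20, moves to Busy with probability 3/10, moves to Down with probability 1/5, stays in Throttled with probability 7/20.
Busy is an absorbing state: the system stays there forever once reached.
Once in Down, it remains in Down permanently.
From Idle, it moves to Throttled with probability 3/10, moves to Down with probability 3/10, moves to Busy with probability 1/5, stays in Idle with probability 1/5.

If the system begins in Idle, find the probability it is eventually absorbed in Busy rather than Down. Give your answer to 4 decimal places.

0.4632

Let h(s) be the probability of absorption at Busy starting from transient state s. Then h(Busy) = 1 and h(Down) = 0. By first-step analysis:
h(Throttled) = 0.35·h(Throttled) + 0.3·1 + 0.2·0 + 0.15·h(Idle)
h(Idle) = 0.3·h(Throttled) + 0.2·1 + 0.3·0 + 0.2·h(Idle)
Solving: h(Throttled) = 0.5684, h(Idle) = 0.4632.
Starting from Idle, the probability is 0.4632.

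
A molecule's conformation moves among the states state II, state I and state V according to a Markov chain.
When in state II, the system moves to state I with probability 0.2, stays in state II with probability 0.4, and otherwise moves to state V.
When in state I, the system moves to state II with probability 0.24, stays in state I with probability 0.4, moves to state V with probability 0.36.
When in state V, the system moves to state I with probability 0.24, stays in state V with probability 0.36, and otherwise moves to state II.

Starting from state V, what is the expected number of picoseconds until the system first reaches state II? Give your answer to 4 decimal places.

2.8226

Let t(s) be the expected number of picoseconds to first reach state II from state s, with t(state II) = 0. Conditioning on the first picosecond:
t(state I) = 1 + 0.4·t(state I) + 0.36·t(state V)
t(state V) = 1 + 0.24·t(state I) + 0.36·t(state V)
Solving: t(state I) = 3.3602, t(state V) = 2.8226.
Expected picoseconds from state V to state II: 2.8226.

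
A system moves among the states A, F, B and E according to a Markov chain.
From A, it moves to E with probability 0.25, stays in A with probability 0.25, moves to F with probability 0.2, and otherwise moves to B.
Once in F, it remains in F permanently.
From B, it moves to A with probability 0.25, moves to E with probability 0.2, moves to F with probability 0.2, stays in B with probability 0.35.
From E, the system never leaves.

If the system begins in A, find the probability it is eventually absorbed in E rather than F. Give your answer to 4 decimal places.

Let h(s) be the probability of absorption at E starting from transient state s. Then h(E) = 1 and h(F) = 0. By first-step analysis:
h(A) = 0.25·h(A) + 0.2·0 + 0.3·h(B) + 0.25·1
h(B) = 0.25·h(A) + 0.2·0 + 0.35·h(B) + 0.2·1
Solving: h(A) = 0.5394, h(B) = 0.5152.
Starting from A, the probability is 0.5394.

0.5394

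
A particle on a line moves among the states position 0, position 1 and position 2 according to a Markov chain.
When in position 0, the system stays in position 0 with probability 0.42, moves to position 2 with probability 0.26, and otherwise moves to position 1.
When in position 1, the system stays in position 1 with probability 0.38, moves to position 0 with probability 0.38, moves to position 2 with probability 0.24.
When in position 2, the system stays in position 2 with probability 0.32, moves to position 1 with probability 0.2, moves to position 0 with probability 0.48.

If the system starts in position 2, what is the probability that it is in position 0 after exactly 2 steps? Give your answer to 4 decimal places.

Sum over the intermediate state after 1 step:
P = P(position 2→position 0)·P(position 0→position 0) + P(position 2→position 1)·P(position 1→position 0) + P(position 2→position 2)·P(position 2→position 0)
  = 0.48×0.42 + 0.2×0.38 + 0.32×0.48
  = 0.2016 + 0.0760 + 0.1536 = 0.4312

0.4312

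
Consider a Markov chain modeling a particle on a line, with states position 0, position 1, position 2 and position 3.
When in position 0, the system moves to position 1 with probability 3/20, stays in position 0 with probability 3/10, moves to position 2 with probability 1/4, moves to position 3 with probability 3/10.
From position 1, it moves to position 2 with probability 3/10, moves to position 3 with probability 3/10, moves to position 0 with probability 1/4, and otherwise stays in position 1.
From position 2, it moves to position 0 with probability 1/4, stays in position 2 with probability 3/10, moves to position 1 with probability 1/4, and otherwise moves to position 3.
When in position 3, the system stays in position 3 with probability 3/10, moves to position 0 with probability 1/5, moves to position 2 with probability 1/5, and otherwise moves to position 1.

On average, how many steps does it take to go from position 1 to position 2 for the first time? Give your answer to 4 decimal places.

3.8815

Let t(s) be the expected number of steps to first reach position 2 from state s, with t(position 2) = 0. Conditioning on the first step:
t(position 0) = 1 + 0.3·t(position 0) + 0.15·t(position 1) + 0.3·t(position 3)
t(position 1) = 1 + 0.25·t(position 0) + 0.15·t(position 1) + 0.3·t(position 3)
t(position 3) = 1 + 0.2·t(position 0) + 0.3·t(position 1) + 0.3·t(position 3)
Solving: t(position 0) = 4.0858, t(position 1) = 3.8815, t(position 3) = 4.2594.
Expected steps from position 1 to position 2: 3.8815.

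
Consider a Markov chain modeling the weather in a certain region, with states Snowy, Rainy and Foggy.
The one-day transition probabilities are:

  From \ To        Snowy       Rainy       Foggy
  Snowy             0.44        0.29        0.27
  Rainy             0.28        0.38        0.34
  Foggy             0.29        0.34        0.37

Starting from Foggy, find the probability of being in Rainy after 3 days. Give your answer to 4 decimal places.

Propagate the distribution vector 3 days from Foggy.
After 0 days: (0.0000, 0.0000, 1.0000)
After 1 day: (0.2900, 0.3400, 0.3700)
After 2 days: (0.3301, 0.3391, 0.3308)
After 3 days: (0.3361, 0.3371, 0.3268)
P(in Rainy after 3 days) = 0.3371

0.3371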